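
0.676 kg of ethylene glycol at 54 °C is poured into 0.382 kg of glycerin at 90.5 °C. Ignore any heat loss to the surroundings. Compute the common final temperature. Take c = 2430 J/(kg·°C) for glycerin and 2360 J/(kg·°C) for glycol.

T_f ≈ 67.4 °C

T_f is the heat-capacity-weighted average of the initial temperatures:
T_f = (928.26·90.5 + 1595.4·54) / (928.26 + 1595.4)
    = 170157 / 2523.6 ≈ 67.43 °C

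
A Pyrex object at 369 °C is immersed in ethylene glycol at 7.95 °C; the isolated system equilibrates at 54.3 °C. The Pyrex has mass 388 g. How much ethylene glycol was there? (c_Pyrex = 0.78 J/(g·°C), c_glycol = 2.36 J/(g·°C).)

m ≈ 871 g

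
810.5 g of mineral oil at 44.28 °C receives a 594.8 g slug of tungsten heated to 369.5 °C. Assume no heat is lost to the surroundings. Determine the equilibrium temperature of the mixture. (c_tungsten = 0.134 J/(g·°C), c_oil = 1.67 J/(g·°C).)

Heat lost by the tungsten equals heat gained by the oil:
594.8*0.134*(369.5 − T) = 810.5*1.67*(T − 44.28)
79.7(369.5 − T) = 1353.5(T − 44.28)
1433.2 T = 89385  ⇒  T ≈ 62.37 °C

T_f ≈ 62.4 °C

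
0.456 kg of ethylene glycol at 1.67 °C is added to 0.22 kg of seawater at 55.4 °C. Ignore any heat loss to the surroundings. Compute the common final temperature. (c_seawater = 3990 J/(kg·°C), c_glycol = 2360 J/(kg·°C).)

T_f = Σ m_i c_i T_i / Σ m_i c_i:
T_f = (877.8×55.4 + 1076.2×1.67) / (877.8 + 1076.2)
    = 50427 / 1954 ≈ 25.81 °C

T_f ≈ 25.8 °C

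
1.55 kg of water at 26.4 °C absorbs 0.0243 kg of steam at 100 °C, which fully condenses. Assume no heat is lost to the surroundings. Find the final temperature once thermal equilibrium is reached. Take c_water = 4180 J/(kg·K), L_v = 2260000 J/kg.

T_f ≈ 35.9 °C

Net heat exchanged in the isolated system is zero:
latent heat released on condensation: 0.0243·2260000 = 54918
  condensate cools 100→T: 0.0243·4180·(T − 100) = 101.57(T − 100)
  original water: 6479(T − 26.4)
6580.6 T = 54918 + 10157 + 171046 = 236121
T ≈ 35.88 °C (< 100 °C, so full condensation is consistent).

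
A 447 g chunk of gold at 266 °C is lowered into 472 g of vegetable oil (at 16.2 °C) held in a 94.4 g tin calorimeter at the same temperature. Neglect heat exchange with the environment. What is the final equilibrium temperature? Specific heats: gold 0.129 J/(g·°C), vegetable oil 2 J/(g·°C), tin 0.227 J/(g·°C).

T_f ≈ 30.3 °C

T_f = Σ m_i c_i T_i / Σ m_i c_i:
T_f = (57.66·266 + 944·16.2 + 21.43·16.2) / (57.66 + 944 + 21.43)
    = 30978 / 1023.1 ≈ 30.28 °C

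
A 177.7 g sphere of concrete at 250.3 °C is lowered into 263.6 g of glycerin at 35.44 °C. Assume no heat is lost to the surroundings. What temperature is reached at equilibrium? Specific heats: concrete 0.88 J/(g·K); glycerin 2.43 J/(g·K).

T_f ≈ 77.6 °C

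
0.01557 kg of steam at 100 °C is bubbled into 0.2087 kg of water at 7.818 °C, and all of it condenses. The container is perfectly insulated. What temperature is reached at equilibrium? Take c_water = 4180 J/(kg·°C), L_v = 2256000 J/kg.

T_f ≈ 51.7 °C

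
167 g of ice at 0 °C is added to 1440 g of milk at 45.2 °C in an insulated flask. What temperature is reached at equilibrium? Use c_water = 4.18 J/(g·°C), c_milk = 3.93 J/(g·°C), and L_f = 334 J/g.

T_f ≈ 31.5 °C

Setting the total heat transfer to zero:
latent heat to melt: 167·334 = 55778; meltwater 0→T: 167·4.18·T = 698.06 T; milk cools: 1440·3.93·(T − 45.2) = 5659.2(T − 45.2)
6357.3 T = 255796 − 55778 = 200018
T ≈ 31.46 °C. Since T > 0 °C, the all-ice-melts assumption holds.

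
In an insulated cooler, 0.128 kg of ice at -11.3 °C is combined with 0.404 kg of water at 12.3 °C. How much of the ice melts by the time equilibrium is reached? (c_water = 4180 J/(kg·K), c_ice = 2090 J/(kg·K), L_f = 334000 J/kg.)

m_melted ≈ 0.0531 kg

Cooling the water to 0 °C releases 0.404·4180·12.3 = 20771 J.
Warming the ice to 0 °C takes 0.128·2090·11.3 = 3023 J, leaving 17748 J for melting.
Fully melting the ice requires m_ice L_f = 0.128·334000 = 42752 J.
Since 17748 < 42752 J, not all the ice melts; equilibrium is at 0 °C.
m_melted·334000 = 17748  ⇒  m_melted ≈ 0.05314 kg.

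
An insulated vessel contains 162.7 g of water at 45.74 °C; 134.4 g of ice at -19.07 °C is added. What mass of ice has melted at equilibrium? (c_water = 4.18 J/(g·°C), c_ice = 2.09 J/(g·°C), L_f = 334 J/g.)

m_melted ≈ 77.1 g

Heat available from the water dropping to 0 °C: 162.7·4.18·45.74 = 31107 J.
Of that, 134.4·2.09·19.07 = 5356.7 J goes to bring the ice to 0 °C, leaving 25750 J.
To melt every bit of ice: 134.4·334 = 44890 J.
Since 25750 < 44890 J, not all the ice melts; equilibrium is at 0 °C.
Mass melted = 25750/334 ≈ 77.1 g.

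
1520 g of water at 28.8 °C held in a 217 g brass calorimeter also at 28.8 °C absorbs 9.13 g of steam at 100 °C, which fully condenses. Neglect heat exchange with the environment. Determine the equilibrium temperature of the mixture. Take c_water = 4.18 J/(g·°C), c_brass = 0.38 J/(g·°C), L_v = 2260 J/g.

Heat gained plus heat lost sum to zero:
latent heat released on condensation: 9.13×2260 = 20634
  condensate cools 100→T: 9.13×4.18×(T − 100) = 38.16(T − 100)
  original water: 6353.6(T − 28.8)
  brass cup: 217×0.38×(T − 28.8) = 82.46(T − 28.8)
6474.2 T = 20634 + 3816.3 + 185359 = 209809
T ≈ 32.41 °C (< 100 °C, so full condensation is consistent).

T_f ≈ 32.4 °C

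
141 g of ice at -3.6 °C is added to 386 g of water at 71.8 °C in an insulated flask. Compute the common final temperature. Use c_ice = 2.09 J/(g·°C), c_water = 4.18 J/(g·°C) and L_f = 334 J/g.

T_f ≈ 30.7 °C

Taking heat into each body as positive, Σ m c ΔT = 0:
warm ice to 0 °C: 141×2.09×(0 − (-3.6)) = 1060.9
  melt ice: 141×334 = 47094
  meltwater 0→T: 141×4.18×T = 589.38 T
  water cools: 386×4.18×(T − 71.8) = 1613.5(T − 71.8)
2202.9 T = 115848 − 48155 = 67693
T ≈ 30.73 °C. Since T > 0 °C, the all-ice-melts assumption holds.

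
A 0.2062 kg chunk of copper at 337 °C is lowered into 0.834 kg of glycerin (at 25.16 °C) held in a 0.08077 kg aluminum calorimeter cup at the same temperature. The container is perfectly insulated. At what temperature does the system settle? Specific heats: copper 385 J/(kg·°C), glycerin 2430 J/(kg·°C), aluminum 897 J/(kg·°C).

T_f ≈ 36.5 °C

Net heat exchanged in the isolated system is zero:
0.2062*385*(T − 337) + 0.834*2430*(T − 25.16) + 0.08077*897*(T − 25.16) = 0
79.39(T − 337) + 2026.6(T − 25.16) + 72.45(T − 25.16) = 0
2178.5 T = 79566
T ≈ 36.52 °C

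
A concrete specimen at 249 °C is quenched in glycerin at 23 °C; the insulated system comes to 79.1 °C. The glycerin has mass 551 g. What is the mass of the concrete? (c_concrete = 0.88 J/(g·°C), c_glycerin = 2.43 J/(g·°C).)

Conservation of energy gives ΣQ = 0:
m·0.88·(79.1 − 249) + 551·2.43·(79.1 − 23) = 0
-149.51 m = -75114
m = -75114/-149.51 ≈ 502.4 g

m ≈ 502 g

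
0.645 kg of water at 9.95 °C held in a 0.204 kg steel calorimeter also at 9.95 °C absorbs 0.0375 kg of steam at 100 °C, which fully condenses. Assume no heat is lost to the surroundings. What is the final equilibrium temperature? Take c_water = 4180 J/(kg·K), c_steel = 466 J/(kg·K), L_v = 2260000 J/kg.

T_f ≈ 43.5 °C

Net heat exchanged in the isolated system is zero:
latent heat released on condensation: 0.0375×2260000 = 84750; condensate cools 100→T: 0.0375×4180×(T − 100) = 156.75(T − 100); water warms: 0.645×4180×(T − 9.95) = 2696.1(T − 9.95); cup: 95.06(T − 9.95)
2947.9 T = 84750 + 15675 + 27772 = 128197
T ≈ 43.49 °C — below 100 °C, confirming all the steam condensed.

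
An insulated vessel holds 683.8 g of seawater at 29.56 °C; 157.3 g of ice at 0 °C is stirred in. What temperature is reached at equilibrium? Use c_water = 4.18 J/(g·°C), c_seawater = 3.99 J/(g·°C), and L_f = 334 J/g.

T_f ≈ 8.3 °C

Energy conservation, ΣQ = 0:
latent heat to melt: 157.3·334 = 52538; warm the meltwater: 657.51 T; seawater: 2728.4(T − 29.56)
3385.9 T = 80650 − 52538 = 28112
T ≈ 8.30 °C. Since T > 0 °C, the all-ice-melts assumption holds.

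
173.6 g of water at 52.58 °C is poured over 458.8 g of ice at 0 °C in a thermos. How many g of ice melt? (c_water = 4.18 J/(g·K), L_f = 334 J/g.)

m_melted ≈ 114 g

Water can give up m c ΔT = 173.6×4.18×52.58 = 38155 J before reaching 0 °C.
To melt every bit of ice: 458.8×334 = 153239 J.
That's not enough to melt it all — equilibrium is at 0 °C with ice remaining.
Mass melted = 38155/334 ≈ 114.2 g.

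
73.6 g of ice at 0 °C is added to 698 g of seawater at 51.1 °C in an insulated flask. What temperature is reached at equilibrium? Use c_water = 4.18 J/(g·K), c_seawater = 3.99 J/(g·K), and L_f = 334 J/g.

Sum of m c ΔT and latent-heat terms is zero:
latent heat to melt: 73.6×334 = 24582; meltwater 0→T: 73.6×4.18×T = 307.65 T; seawater cools: 698×3.99×(T − 51.1) = 2785(T − 51.1)
3092.7 T = 142315 − 24582 = 117732
T ≈ 38.07 °C (positive, so assuming full melt was valid).

T_f ≈ 38.1 °C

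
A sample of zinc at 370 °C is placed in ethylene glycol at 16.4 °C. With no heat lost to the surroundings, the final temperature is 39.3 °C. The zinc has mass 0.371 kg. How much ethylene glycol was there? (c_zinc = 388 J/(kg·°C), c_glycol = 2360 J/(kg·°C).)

Heat gained plus heat lost sum to zero:
0.371×388×(39.3 − 370) + m×2360×(39.3 − 16.4) = 0
54044 m = 47604
m = 47604/54044 ≈ 0.8808 kg

m ≈ 0.881 kg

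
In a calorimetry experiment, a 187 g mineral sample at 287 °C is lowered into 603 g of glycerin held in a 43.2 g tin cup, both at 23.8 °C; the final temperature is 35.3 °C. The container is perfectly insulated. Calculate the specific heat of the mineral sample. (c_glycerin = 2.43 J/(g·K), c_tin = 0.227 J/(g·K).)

c ≈ 0.36 J/(g·K)

Let T be the final temperature. ΣQ_i = 0:
187×c×(35.3 − 287) + 603×2.43×(35.3 − 23.8) + 43.2×0.227×(35.3 − 23.8) = 0
-47068 c = -16964
c = -16964/-47068 ≈ 0.3604 J/(g·K)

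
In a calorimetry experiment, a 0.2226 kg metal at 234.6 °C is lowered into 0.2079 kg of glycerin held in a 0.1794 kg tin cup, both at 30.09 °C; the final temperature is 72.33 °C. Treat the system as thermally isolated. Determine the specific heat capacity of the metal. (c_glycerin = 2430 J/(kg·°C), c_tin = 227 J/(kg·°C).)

c ≈ 638 J/(kg·°C)

Let T be the final temperature. ΣQ_i = 0:
0.2226×c×(72.33 − 234.6) + 0.2079×2430×(72.33 − 30.09) + 0.1794×227×(72.33 − 30.09) = 0
-36.12 c = -23060
c = -23060/-36.12 ≈ 638.4 J/(kg·°C)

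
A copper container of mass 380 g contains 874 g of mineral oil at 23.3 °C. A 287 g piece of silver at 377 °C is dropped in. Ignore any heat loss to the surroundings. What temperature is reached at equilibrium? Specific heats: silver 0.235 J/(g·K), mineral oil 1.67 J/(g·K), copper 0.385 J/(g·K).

T_f ≈ 37.6 °C

Conservation of energy gives ΣQ = 0:
287·0.235·(T − 377) + 874·1.67·(T − 23.3) + 380·0.385·(T − 23.3) = 0
1673.3 T = 62844
T = 62844 / 1673.3 = 37.6 °C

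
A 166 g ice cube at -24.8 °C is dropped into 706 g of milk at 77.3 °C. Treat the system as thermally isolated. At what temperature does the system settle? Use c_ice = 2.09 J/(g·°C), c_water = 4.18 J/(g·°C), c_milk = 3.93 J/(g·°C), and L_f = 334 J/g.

T_f ≈ 43.4 °C

Net heat exchanged in the isolated system is zero:
warm ice to 0 °C: 166·2.09·(0 − (-24.8)) = 8604.1; latent heat to melt: 166·334 = 55444; meltwater 0→T: 166·4.18·T = 693.88 T; milk: 2774.6(T − 77.3)
3468.5 T = 214475 − 64048 = 150427
T ≈ 43.37 °C — above 0 °C, consistent with complete melting.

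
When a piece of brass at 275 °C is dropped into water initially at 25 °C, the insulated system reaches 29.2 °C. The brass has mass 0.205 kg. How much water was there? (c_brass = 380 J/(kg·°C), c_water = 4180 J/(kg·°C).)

Let T be the final temperature. ΣQ_i = 0:
0.205×380×(29.2 − 275) + m×4180×(29.2 − 25) = 0
17556 m = 19148
m = 19148/17556 ≈ 1.091 kg

m ≈ 1.09 kg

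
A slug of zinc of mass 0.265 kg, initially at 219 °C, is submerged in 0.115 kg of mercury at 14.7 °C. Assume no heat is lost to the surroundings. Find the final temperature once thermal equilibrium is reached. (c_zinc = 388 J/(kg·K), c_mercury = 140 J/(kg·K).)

T_f ≈ 191.3 °C

Set heat shed by the hot body equal to heat absorbed by the cold body:
0.265*388*(219 − T) = 0.115*140*(T − 14.7)
102.82(219 − T) = 16.1(T − 14.7)
118.92 T = 22754  ⇒  T ≈ 191.34 °C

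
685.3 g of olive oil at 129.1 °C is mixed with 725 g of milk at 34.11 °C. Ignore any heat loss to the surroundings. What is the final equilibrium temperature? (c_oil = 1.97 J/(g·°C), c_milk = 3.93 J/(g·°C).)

Heat lost by the oil equals heat gained by the milk:
685.3*1.97*(129.1 − T) = 725*3.93*(T − 34.11)
1350(129.1 − T) = 2849.2(T − 34.11)
4199.3 T = 271478  ⇒  T ≈ 64.65 °C

T_f ≈ 64.6 °C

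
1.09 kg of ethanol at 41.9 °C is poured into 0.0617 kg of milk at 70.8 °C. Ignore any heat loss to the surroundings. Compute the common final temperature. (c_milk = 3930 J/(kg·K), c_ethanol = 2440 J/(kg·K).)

T_f ≈ 44.3 °C

T_f = Σ m_i c_i T_i / Σ m_i c_i:
T_f = (242.48×70.8 + 2659.6×41.9) / (242.48 + 2659.6)
    = 128605 / 2902.1 ≈ 44.31 °C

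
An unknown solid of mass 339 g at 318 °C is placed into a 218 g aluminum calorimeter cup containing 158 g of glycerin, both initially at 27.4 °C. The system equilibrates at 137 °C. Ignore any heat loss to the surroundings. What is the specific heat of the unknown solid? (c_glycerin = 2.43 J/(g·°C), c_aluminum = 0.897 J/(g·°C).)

Taking heat into each body as positive, Σ m c ΔT = 0:
339×c×(137 − 318) + 158×2.43×(137 − 27.4) + 218×0.897×(137 − 27.4) = 0
-61359 c = -63512
c = -63512/-61359 ≈ 1.035 J/(g·°C)

c ≈ 1.04 J/(g·°C)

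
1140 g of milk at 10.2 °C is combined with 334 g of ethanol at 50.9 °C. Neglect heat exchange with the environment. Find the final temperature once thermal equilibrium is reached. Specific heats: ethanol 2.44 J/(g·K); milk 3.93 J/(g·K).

T_f ≈ 16.5 °C

Conservation of energy gives ΣQ = 0:
334×2.44×(T − 50.9) + 1140×3.93×(T − 10.2) = 0
5295.2 T = 87180
T = 87180/5295.2 ≈ 16.46 °C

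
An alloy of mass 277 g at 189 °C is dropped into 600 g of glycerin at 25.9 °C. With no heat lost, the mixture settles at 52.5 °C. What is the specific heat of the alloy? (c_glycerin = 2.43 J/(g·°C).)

Heat lost by the alloy = heat gained by the glycerin:
277·c·(189 − 52.5) = 600·2.43·(52.5 − 25.9)
37810 c = 38783  ⇒  c ≈ 1.026 J/(g·°C)

c ≈ 1.03 J/(g·°C)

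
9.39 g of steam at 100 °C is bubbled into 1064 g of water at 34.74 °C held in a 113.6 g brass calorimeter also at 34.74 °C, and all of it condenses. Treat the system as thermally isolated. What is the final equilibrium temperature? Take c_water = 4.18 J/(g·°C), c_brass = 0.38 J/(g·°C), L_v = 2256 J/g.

T_f ≈ 40.0 °C

Taking heat into each body as positive, Σ m c ΔT = 0:
latent heat released on condensation: 9.39×2256 = 21184; condensed water 100 °C→T: 39.25(T − 100); original water: 4447.5(T − 34.74); cup: 43.17(T − 34.74)
4529.9 T = 21184 + 3925 + 156007 = 181115
T ≈ 39.98 °C, under the boiling point, so the assumption holds.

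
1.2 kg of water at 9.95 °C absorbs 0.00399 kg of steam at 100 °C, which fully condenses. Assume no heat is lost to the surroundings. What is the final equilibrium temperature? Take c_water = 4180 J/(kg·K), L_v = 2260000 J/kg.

Energy balance with sensible and latent terms:
steam→water at 100 °C releases m L_v = 0.00399·2260000 = 9017.4; condensed water 100 °C→T: 16.68(T − 100); water warms: 1.2·4180·(T − 9.95) = 5016(T − 9.95)
5032.7 T = 9017.4 + 1667.8 + 49909 = 60594
T ≈ 12.04 °C — below 100 °C, confirming all the steam condensed.

T_f ≈ 12.0 °C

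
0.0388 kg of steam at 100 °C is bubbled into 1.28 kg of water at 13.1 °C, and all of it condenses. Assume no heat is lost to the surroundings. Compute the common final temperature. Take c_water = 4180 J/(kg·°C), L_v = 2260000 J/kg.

T_f ≈ 31.6 °C

Energy conservation, ΣQ = 0:
steam→water at 100 °C releases m L_v = 0.0388×2260000 = 87688; condensed water 100 °C→T: 162.18(T − 100); original water: 5350.4(T − 13.1)
5512.6 T = 87688 + 16218 + 70090 = 173997
T ≈ 31.56 °C (< 100 °C, so full condensation is consistent).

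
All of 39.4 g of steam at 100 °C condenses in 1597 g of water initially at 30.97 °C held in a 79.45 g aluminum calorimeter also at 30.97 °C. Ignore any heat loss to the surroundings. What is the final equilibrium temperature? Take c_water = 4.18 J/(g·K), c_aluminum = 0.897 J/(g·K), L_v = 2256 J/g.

T_f ≈ 45.5 °C

Taking heat into each body as positive, Σ m c ΔT = 0:
steam→water at 100 °C releases m L_v = 39.4·2256 = 88886
  condensed water 100 °C→T: 164.69(T − 100)
  water warms: 1597·4.18·(T − 30.97) = 6675.5(T − 30.97)
  cup: 71.27(T − 30.97)
6911.4 T = 88886 + 16469 + 208946 = 314302
T ≈ 45.48 °C, under the boiling point, so the assumption holds.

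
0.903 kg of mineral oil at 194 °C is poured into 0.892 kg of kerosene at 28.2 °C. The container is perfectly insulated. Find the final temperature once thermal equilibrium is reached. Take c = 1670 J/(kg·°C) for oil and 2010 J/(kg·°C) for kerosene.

T_f ≈ 103.9 °C

T_f is the heat-capacity-weighted average of the initial temperatures:
T_f = (1508×194 + 1792.9×28.2) / (1508 + 1792.9)
    = 343114 / 3300.9 ≈ 103.94 °C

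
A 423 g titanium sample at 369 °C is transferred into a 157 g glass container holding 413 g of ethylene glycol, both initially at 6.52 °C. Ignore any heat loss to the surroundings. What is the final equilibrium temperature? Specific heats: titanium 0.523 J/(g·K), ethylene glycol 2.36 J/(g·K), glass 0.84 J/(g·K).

T_f ≈ 66.9 °C

T_f = Σ m_i c_i T_i / Σ m_i c_i:
T_f = (221.23×369 + 974.68×6.52 + 131.88×6.52) / (221.23 + 974.68 + 131.88)
    = 88848 / 1327.8 ≈ 66.91 °C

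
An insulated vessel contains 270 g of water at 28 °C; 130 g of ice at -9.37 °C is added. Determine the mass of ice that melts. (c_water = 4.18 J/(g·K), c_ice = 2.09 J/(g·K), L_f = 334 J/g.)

Cooling the water to 0 °C releases 270×4.18×28 = 31601 J.
Warming the ice to 0 °C takes 130×2.09×9.37 = 2545.8 J, leaving 29055 J for melting.
Melting all 130 g of ice would need 130×334 = 43420 J.
Since 29055 < 43420 J, not all the ice melts; equilibrium is at 0 °C.
m_melted×334 = 29055  ⇒  m_melted ≈ 86.99 g.

m_melted ≈ 87 g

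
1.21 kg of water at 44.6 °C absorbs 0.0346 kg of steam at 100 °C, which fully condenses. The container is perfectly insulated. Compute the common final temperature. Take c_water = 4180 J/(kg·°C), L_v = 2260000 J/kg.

T_f ≈ 61.2 °C

Setting the total heat transfer to zero:
condense steam: −0.0346·2260000 = −78196
  condensate cools 100→T: 0.0346·4180·(T − 100) = 144.63(T − 100)
  water warms: 1.21·4180·(T − 44.6) = 5057.8(T − 44.6)
5202.4 T = 78196 + 14463 + 225578 = 318237
T ≈ 61.17 °C (< 100 °C, so full condensation is consistent).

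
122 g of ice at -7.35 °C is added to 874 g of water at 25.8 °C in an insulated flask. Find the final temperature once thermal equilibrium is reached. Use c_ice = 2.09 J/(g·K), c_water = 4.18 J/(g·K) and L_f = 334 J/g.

Sum of m c ΔT and latent-heat terms is zero:
warm ice to 0 °C: 122×2.09×(0 − (-7.35)) = 1874.1
  latent heat to melt: 122×334 = 40748
  meltwater 0→T: 122×4.18×T = 509.96 T
  water: 3653.3(T − 25.8)
4163.3 T = 94256 − 42622 = 51634
T ≈ 12.40 °C (positive, so assuming full melt was valid).

T_f ≈ 12.4 °C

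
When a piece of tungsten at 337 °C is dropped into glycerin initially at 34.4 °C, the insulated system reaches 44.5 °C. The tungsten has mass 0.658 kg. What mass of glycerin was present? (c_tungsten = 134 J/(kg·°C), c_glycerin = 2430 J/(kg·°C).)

Heat lost by the tungsten = heat gained by the glycerin:
0.658×134×(337 − 44.5) = m×2430×(44.5 − 34.4)
24543 m = 25790  ⇒  m ≈ 1.051 kg

m ≈ 1.05 kg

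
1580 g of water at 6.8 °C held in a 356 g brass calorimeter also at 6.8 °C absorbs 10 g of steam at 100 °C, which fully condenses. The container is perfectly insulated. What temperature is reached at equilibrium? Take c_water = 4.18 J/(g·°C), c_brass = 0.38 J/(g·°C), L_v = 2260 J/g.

T_f ≈ 10.7 °C

Sum of m c ΔT and latent-heat terms is zero:
condense steam: −10×2260 = −22600; condensed water 100 °C→T: 41.8(T − 100); original water: 6604.4(T − 6.8); cup: 135.28(T − 6.8)
6781.5 T = 22600 + 4180 + 45830 = 72610
T ≈ 10.71 °C — below 100 °C, confirming all the steam condensed.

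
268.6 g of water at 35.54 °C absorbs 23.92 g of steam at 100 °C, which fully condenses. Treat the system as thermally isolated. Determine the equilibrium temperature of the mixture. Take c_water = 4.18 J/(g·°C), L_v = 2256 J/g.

T_f ≈ 84.9 °C

Let T be the final temperature. ΣQ_i = 0:
latent heat released on condensation: 23.92×2256 = 53964
  condensate cools 100→T: 23.92×4.18×(T − 100) = 99.99(T − 100)
  original water: 1122.7(T − 35.54)
1222.7 T = 53964 + 9998.6 + 39902 = 103865
T ≈ 84.94 °C — below 100 °C, confirming all the steam condensed.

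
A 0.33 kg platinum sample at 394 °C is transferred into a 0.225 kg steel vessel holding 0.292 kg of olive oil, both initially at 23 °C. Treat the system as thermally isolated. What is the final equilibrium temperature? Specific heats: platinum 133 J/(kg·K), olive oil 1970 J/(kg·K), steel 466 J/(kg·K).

T_f ≈ 45.5 °C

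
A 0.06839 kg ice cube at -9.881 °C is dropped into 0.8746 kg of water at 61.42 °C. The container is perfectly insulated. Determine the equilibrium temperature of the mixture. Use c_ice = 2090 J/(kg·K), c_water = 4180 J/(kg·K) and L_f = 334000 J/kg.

Conservation of energy gives ΣQ = 0:
ice -9.881→0 °C: 0.06839·2090·9.881 = 1412.3
  fusion: m_ice L_f = 0.06839·334000 = 22842
  warm the meltwater: 285.87 T
  water cools: 0.8746·4180·(T − 61.42) = 3655.8(T − 61.42)
3941.7 T = 224541 − 24255 = 200286
T ≈ 50.81 °C. Since T > 0 °C, the all-ice-melts assumption holds.

T_f ≈ 50.8 °C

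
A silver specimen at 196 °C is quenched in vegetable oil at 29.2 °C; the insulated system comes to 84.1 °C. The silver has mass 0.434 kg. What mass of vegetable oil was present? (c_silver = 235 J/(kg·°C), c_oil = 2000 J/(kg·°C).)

m ≈ 0.104 kg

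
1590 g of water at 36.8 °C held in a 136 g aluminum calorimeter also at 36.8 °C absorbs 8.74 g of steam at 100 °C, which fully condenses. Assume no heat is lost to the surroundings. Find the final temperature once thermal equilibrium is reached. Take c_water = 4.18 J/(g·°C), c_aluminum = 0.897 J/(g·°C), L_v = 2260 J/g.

Let T be the final temperature. ΣQ_i = 0:
steam→water at 100 °C releases m L_v = 8.74·2260 = 19752; condensed water 100 °C→T: 36.53(T − 100); water warms: 1590·4.18·(T − 36.8) = 6646.2(T − 36.8); cup: 121.99(T − 36.8)
6804.7 T = 19752 + 3653.3 + 249069 = 272475
T ≈ 40.04 °C — below 100 °C, confirming all the steam condensed.

T_f ≈ 40.0 °C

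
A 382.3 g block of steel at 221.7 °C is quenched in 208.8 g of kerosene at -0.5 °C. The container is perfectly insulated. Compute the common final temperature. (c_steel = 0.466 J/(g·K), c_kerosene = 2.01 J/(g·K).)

T_f is the heat-capacity-weighted average of the initial temperatures:
T_f = (178.15*221.7 + 419.69*(-0.5)) / (178.15 + 419.69)
    = 39286 / 597.84 ≈ 65.71 °C

T_f ≈ 65.7 °C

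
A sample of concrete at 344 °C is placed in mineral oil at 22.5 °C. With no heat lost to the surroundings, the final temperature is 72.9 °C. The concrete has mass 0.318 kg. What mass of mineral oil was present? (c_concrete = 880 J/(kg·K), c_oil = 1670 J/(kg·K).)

|Q_concrete| = |Q_oil|:
0.318×880×(344 − 72.9) = m×1670×(72.9 − 22.5)
84168 m = 75865  ⇒  m ≈ 0.9013 kg

m ≈ 0.901 kg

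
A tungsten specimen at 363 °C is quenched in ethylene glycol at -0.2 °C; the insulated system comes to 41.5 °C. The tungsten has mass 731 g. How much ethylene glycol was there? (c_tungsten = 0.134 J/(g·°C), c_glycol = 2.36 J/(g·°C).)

Net heat exchanged in the isolated system is zero:
731·0.134·(41.5 − 363) + m·2.36·(41.5 − (-0.2)) = 0
98.41 m = 31492
m = 31492/98.41 ≈ 320 g

m ≈ 320 g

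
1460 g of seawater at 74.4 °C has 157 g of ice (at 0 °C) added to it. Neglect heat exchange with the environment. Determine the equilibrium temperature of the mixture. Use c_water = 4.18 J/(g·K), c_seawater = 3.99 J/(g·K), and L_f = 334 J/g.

T_f ≈ 58.8 °C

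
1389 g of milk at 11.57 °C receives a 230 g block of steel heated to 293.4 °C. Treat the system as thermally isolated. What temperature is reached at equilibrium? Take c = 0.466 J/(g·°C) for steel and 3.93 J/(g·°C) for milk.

Net heat exchanged in the isolated system is zero:
230×0.466×(T − 293.4) + 1389×3.93×(T − 11.57) = 0
5566 T = 94605
T = 94605/5566 ≈ 17.00 °C

T_f ≈ 17.0 °C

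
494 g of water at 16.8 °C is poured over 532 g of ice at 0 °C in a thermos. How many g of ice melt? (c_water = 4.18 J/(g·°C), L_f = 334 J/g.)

m_melted ≈ 104 g

Cooling the water to 0 °C releases 494·4.18·16.8 = 34691 J.
Melting all 532 g of ice would need 532·334 = 177688 J.
That's not enough to melt it all — equilibrium is at 0 °C with ice remaining.
Mass melted = 34691/334 ≈ 103.9 g.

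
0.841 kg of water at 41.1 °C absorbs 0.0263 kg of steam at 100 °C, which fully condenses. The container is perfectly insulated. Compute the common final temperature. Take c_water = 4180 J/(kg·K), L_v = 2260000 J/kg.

T_f ≈ 59.3 °C

Energy conservation, ΣQ = 0:
condense steam: −0.0263×2260000 = −59438
  condensed water 100 °C→T: 109.93(T − 100)
  original water: 3515.4(T − 41.1)
3625.3 T = 59438 + 10993 + 144482 = 214914
T ≈ 59.28 °C — below 100 °C, confirming all the steam condensed.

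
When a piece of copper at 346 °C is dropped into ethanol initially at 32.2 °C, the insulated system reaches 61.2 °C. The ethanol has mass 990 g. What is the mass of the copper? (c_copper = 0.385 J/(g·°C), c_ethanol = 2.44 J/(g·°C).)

|Q_copper| = |Q_ethanol|:
m·0.385·(346 − 61.2) = 990·2.44·(61.2 − 32.2)
109.65 m = 70052  ⇒  m ≈ 638.9 g

m ≈ 639 g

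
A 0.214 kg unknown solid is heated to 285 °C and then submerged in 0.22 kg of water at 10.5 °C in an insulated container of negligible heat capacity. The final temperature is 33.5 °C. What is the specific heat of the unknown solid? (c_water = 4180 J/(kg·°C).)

Let T be the final temperature. ΣQ_i = 0:
0.214×c×(33.5 − 285) + 0.22×4180×(33.5 − 10.5) = 0
-53.82 c = -21151
c = -21151/-53.82 ≈ 393 J/(kg·°C)

c ≈ 393 J/(kg·°C)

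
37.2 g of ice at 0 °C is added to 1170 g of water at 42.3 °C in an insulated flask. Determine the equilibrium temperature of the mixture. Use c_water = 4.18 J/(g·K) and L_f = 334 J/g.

Conservation of energy gives ΣQ = 0:
melt ice: 37.2×334 = 12425; meltwater 0→T: 37.2×4.18×T = 155.5 T; water cools: 1170×4.18×(T − 42.3) = 4890.6(T − 42.3)
5046.1 T = 206872 − 12425 = 194448
T ≈ 38.53 °C. Since T > 0 °C, the all-ice-melts assumption holds.

T_f ≈ 38.5 °C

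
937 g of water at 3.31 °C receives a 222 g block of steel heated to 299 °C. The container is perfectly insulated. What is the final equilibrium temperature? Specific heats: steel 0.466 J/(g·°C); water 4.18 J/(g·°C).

T_f ≈ 10.9 °C

Heat gained plus heat lost sum to zero:
222·0.466·(T − 299) + 937·4.18·(T − 3.31) = 0
4020.1 T = 43896
T ≈ 10.92 °C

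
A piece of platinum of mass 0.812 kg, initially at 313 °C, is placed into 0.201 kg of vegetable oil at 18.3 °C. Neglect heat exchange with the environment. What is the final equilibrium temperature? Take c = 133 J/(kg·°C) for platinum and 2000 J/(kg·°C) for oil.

T_f ≈ 80.7 °C

Setting the total heat transfer to zero:
0.812×133×(T − 313) + 0.201×2000×(T − 18.3) = 0
108(T − 313) + 402(T − 18.3) = 0
(108 + 402) T = 108×313 + 402×18.3
T = 41159/510 ≈ 80.71 °C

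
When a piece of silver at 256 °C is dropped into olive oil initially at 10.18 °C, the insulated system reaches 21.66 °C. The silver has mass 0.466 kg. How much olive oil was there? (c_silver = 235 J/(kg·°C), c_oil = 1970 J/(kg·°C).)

Setting the total heat transfer to zero:
0.466×235×(21.66 − 256) + m×1970×(21.66 − 10.18) = 0
22616 m = 25663
m = 25663/22616 ≈ 1.135 kg

m ≈ 1.13 kg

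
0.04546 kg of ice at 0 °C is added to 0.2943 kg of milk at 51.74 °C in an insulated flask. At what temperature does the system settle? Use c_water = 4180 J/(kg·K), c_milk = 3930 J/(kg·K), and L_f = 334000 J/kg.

Energy conservation, ΣQ = 0:
latent heat to melt: 0.04546×334000 = 15184; meltwater 0→T: 0.04546×4180×T = 190.02 T; milk: 1156.6(T − 51.74)
1346.6 T = 59842 − 15184 = 44659
T ≈ 33.16 °C. Since T > 0 °C, the all-ice-melts assumption holds.

T_f ≈ 33.2 °C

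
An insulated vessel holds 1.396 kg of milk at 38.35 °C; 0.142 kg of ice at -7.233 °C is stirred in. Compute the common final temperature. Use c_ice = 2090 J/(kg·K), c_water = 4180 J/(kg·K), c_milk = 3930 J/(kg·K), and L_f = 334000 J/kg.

Taking heat into each body as positive, Σ m c ΔT = 0:
ice -7.233→0 °C: 0.142×2090×7.233 = 2146.6; melt ice: 0.142×334000 = 47428; warm the meltwater: 593.56 T; milk: 5486.3(T − 38.35)
6079.8 T = 210399 − 49575 = 160824
T ≈ 26.45 °C. Since T > 0 °C, the all-ice-melts assumption holds.

T_f ≈ 26.5 °C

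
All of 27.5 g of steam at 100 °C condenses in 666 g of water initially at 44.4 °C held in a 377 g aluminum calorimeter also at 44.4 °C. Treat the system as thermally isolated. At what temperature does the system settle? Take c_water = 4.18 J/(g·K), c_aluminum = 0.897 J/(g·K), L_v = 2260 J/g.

Heat gained plus heat lost sum to zero:
condense steam: −27.5×2260 = −62150
  condensate cools 100→T: 27.5×4.18×(T − 100) = 114.95(T − 100)
  water warms: 666×4.18×(T − 44.4) = 2783.9(T − 44.4)
  aluminum cup: 377×0.897×(T − 44.4) = 338.17(T − 44.4)
3237 T = 62150 + 11495 + 138619 = 212264
T ≈ 65.57 °C, under the boiling point, so the assumption holds.

T_f ≈ 65.6 °C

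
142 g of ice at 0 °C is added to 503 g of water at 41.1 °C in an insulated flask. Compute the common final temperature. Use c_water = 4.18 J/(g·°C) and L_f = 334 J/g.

T_f ≈ 14.5 °C

Sum of m c ΔT and latent-heat terms is zero:
fusion: m_ice L_f = 142·334 = 47428
  meltwater 0→T: 142·4.18·T = 593.56 T
  water cools: 503·4.18·(T − 41.1) = 2102.5(T − 41.1)
2696.1 T = 86414 − 47428 = 38986
T ≈ 14.46 °C — above 0 °C, consistent with complete melting.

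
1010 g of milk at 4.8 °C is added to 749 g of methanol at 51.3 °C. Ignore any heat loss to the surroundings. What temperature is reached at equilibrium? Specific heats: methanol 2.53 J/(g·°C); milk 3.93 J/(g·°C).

T_f = Σ m_i c_i T_i / Σ m_i c_i:
T_f = (1895·51.3 + 3969.3·4.8) / (1895 + 3969.3)
    = 116265 / 5864.3 ≈ 19.83 °C

T_f ≈ 19.8 °C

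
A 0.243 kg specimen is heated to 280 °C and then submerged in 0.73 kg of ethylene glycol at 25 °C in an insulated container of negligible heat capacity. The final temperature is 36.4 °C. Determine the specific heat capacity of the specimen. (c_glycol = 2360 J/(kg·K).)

c ≈ 332 J/(kg·K)

Setting the total heat transfer to zero:
0.243·c·(36.4 − 280) + 0.73·2360·(36.4 − 25) = 0
-59.19 c = -19640
c = -19640/-59.19 ≈ 331.8 J/(kg·K)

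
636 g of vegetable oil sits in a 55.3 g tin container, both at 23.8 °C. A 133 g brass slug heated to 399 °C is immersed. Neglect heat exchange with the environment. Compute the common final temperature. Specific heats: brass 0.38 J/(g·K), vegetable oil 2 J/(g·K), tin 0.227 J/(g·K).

Conservation of energy gives ΣQ = 0:
133*0.38*(T − 399) + 636*2*(T − 23.8) + 55.3*0.227*(T − 23.8) = 0
50.54(T − 399) + 1272(T − 23.8) + 12.55(T − 23.8) = 0
1335.1 T = 50738
T = 50738/1335.1 ≈ 38.00 °C

T_f ≈ 38.0 °C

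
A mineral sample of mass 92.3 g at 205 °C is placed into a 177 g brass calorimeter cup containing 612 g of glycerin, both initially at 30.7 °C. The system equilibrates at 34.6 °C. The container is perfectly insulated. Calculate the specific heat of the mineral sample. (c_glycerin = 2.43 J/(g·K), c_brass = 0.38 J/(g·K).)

Taking heat into each body as positive, Σ m c ΔT = 0:
92.3×c×(34.6 − 205) + 612×2.43×(34.6 − 30.7) + 177×0.38×(34.6 − 30.7) = 0
-15728 c = -6062.2
c = -6062.2/-15728 ≈ 0.3854 J/(g·K)

c ≈ 0.385 J/(g·K)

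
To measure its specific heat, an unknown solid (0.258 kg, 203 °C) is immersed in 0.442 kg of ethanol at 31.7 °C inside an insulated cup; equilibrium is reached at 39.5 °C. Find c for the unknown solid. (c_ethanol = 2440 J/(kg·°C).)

c ≈ 199 J/(kg·°C)

Let T be the final temperature. ΣQ_i = 0:
0.258×c×(39.5 − 203) + 0.442×2440×(39.5 − 31.7) = 0
-42.18 c = -8412.1
c = -8412.1/-42.18 ≈ 199.4 J/(kg·°C)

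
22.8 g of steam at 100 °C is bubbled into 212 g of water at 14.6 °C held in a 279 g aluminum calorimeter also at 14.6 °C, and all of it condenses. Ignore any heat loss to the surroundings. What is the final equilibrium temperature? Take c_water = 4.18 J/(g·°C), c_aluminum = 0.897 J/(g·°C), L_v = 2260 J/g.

T_f ≈ 63.0 °C

Setting the total heat transfer to zero:
steam→water at 100 °C releases m L_v = 22.8×2260 = 51528
  condensate cools 100→T: 22.8×4.18×(T − 100) = 95.3(T − 100)
  original water: 886.16(T − 14.6)
  aluminum cup: 279×0.897×(T − 14.6) = 250.26(T − 14.6)
1231.7 T = 51528 + 9530.4 + 16592 = 77650
T ≈ 63.04 °C, under the boiling point, so the assumption holds.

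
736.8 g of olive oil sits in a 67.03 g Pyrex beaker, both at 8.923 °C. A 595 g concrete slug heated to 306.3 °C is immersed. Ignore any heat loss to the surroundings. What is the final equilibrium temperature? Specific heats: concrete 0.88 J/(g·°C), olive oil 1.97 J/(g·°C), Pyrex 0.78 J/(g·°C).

T_f ≈ 85.7 °C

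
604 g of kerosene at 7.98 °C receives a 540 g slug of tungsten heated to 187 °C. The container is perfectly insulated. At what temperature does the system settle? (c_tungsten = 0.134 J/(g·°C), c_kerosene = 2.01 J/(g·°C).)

Heat lost by the tungsten equals heat gained by the kerosene:
540·0.134·(187 − T) = 604·2.01·(T − 7.98)
72.36(187 − T) = 1214(T − 7.98)
1286.4 T = 23219  ⇒  T ≈ 18.05 °C

T_f ≈ 18.0 °C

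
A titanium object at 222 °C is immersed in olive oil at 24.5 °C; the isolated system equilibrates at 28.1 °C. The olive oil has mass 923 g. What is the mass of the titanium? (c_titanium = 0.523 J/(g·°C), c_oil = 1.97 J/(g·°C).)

|Q_titanium| = |Q_oil|:
m·0.523·(222 − 28.1) = 923·1.97·(28.1 − 24.5)
101.41 m = 6545.9  ⇒  m ≈ 64.55 g

m ≈ 64.5 g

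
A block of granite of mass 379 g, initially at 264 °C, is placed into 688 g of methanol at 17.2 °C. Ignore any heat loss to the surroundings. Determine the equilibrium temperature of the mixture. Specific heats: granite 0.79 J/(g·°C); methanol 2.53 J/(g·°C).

|Q_granite| = |Q_methanol|:
379·0.79·(264 − T) = 688·2.53·(T − 17.2)
299.41(264 − T) = 1740.6(T − 17.2)
2040 T = 108983  ⇒  T ≈ 53.42 °C

T_f ≈ 53.4 °C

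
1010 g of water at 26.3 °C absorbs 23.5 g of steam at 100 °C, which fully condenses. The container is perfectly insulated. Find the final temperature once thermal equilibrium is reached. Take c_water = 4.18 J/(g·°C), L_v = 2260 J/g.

T_f ≈ 40.3 °C

Let T be the final temperature. ΣQ_i = 0:
latent heat released on condensation: 23.5·2260 = 53110
  condensed water 100 °C→T: 98.23(T − 100)
  original water: 4221.8(T − 26.3)
4320 T = 53110 + 9823 + 111033 = 173966
T ≈ 40.27 °C — below 100 °C, confirming all the steam condensed.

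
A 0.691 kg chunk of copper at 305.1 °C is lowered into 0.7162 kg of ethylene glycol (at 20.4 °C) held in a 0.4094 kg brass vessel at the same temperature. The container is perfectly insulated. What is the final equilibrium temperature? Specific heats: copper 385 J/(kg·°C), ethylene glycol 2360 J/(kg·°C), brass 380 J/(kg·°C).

T_f ≈ 56.3 °C

Taking heat into each body as positive, Σ m c ΔT = 0:
0.691·385·(T − 305.1) + 0.7162·2360·(T − 20.4) + 0.4094·380·(T − 20.4) = 0
266.03(T − 305.1) + 1690.2(T − 20.4) + 155.57(T − 20.4) = 0
2111.8 T = 118822
T ≈ 56.26 °C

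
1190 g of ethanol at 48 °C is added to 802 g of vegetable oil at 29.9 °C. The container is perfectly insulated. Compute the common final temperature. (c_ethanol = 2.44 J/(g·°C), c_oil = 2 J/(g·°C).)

T_f ≈ 41.6 °C

Taking heat into each body as positive, Σ m c ΔT = 0:
1190×2.44×(T − 48) + 802×2×(T − 29.9) = 0
4507.6 T = 187332
T ≈ 41.56 °C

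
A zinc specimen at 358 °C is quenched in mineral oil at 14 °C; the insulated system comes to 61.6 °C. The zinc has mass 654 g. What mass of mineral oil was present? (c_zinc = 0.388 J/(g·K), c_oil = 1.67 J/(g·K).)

Heat lost by the zinc = heat gained by the oil:
654×0.388×(358 − 61.6) = m×1.67×(61.6 − 14)
79.49 m = 75212  ⇒  m ≈ 946.2 g

m ≈ 946 g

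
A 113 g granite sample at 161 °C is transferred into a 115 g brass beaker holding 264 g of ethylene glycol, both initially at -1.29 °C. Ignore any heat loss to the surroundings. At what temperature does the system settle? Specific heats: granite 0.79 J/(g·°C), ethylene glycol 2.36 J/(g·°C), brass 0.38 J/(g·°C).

Heat gained plus heat lost sum to zero:
113×0.79×(T − 161) + 264×2.36×(T − (-1.29)) + 115×0.38×(T − (-1.29)) = 0
89.27(T − 161) + 623.04(T − (-1.29)) + 43.7(T − (-1.29)) = 0
(89.27 + 623.04 + 43.7) T = 89.27×161 + 623.04×(-1.29) + 43.7×(-1.29)
T = 13512/756.01 ≈ 17.87 °C

T_f ≈ 17.9 °C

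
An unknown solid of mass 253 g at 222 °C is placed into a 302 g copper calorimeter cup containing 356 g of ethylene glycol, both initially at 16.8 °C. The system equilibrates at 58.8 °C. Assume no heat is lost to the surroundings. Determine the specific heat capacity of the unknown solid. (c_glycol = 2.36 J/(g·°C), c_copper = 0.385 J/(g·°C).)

Let T be the final temperature. ΣQ_i = 0:
253×c×(58.8 − 222) + 356×2.36×(58.8 − 16.8) + 302×0.385×(58.8 − 16.8) = 0
-41290 c = -40170
c = -40170/-41290 ≈ 0.9729 J/(g·°C)

c ≈ 0.973 J/(g·°C)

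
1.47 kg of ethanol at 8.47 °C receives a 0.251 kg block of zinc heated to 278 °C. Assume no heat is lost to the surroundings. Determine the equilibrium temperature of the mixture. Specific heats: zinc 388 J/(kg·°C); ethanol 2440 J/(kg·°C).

With ΣQ=0 the equilibrium temperature is the m·c-weighted mean:
T_f = (97.39*278 + 3586.8*8.47) / (97.39 + 3586.8)
    = 57454 / 3684.2 ≈ 15.59 °C

T_f ≈ 15.6 °C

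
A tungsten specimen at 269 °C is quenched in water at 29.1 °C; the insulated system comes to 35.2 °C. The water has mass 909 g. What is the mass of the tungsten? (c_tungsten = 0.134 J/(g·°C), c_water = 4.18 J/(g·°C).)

|Q_tungsten| = |Q_water|:
m·0.134·(269 − 35.2) = 909·4.18·(35.2 − 29.1)
31.33 m = 23178  ⇒  m ≈ 739.8 g

m ≈ 740 g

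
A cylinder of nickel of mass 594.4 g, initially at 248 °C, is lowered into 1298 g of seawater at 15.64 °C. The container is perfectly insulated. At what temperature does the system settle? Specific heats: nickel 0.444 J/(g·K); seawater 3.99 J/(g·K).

Heat lost by the nickel equals heat gained by the seawater:
594.4×0.444×(248 − T) = 1298×3.99×(T − 15.64)
263.91(248 − T) = 5179(T − 15.64)
5442.9 T = 146450  ⇒  T ≈ 26.91 °C

T_f ≈ 26.9 °C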